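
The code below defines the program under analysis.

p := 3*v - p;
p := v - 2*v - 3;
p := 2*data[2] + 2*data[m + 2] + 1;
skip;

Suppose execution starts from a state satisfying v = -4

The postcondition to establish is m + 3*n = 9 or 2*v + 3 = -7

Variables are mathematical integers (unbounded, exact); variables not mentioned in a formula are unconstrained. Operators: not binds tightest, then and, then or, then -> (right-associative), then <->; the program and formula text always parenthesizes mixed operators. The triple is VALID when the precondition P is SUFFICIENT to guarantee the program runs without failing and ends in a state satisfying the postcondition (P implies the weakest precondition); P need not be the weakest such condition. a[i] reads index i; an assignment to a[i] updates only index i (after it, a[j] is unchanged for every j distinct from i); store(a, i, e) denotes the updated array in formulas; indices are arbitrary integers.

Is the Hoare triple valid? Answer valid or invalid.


Working backward. After the program, the postcondition m + 3*n = 9 or 2*v + 3 = -7 must hold; in canonical form it is m + 3*n = 9 or 2*v = -10.
Before skip: m + 3*n = 9 or 2*v = -10
Before p := 2*data[2] + 2*data[m + 2] + 1: m + 3*n = 9 or 2*v = -10
Before p := v - 2*v - 3: m + 3*n = 9 or 2*v = -10
Before p := 3*v - p: m + 3*n = 9 or 2*v = -10
The weakest precondition is m + 3*n = 9 or 2*v = -10.
Check whether v = -4 implies it.
Countermodel: at the initial state m = 10, n = 0, v = -4, the precondition holds but the weakest precondition fails.
Answer: invalid


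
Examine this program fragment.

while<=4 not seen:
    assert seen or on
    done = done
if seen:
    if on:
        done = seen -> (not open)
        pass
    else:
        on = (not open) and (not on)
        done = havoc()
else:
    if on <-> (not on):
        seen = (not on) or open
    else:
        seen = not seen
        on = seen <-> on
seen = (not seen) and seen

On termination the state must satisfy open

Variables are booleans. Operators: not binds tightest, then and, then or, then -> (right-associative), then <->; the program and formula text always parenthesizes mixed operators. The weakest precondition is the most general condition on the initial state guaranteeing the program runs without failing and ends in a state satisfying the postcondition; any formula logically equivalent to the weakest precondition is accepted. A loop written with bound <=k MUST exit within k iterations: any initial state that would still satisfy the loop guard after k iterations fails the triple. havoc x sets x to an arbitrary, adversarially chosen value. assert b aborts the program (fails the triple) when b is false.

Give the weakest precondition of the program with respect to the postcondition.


Working backward. After the program, open must hold.
Before seen := (not seen) and seen: open
Then branch requires (on -> open) and ((not on) -> open); else branch requires ((on <-> (not on)) -> open) and ((not (on <-> (not on))) -> open).
Before the if: (seen -> ((on -> open) and ((not on) -> open))) and ((not seen) -> (((on <-> (not on)) -> open) and ((not (on <-> (not on))) -> open)))
Before the loop (bound <=4), unroll the exhaustion recursion (WP_0 = exit-now case; WP_j = one more guarded iteration, up to j = 4):
  WP_0: seen and (seen -> ((on -> open) and ((not on) -> open))) and ((not seen) -> (((on <-> (not on)) -> open) and ((not (on <-> (not on))) -> open)))
  WP_1: ((not seen) -> ((seen or on) and seen and (seen -> ((on -> open) and ((not on) -> open))) and ((not seen) -> (((on <-> (not on)) -> open) and ((not (on <-> (not on))) -> open))))) and (seen -> ((seen -> ((on -> open) and ((not on) -> open))) and ((not seen) -> (((on <-> (not on)) -> open) and ((not (on <-> (not on))) -> open)))))
  WP_2: ((not seen) -> ((seen or on) and ((not seen) -> ((seen or on) and seen and (seen -> ((on -> open) and ((not on) -> open))) and ((not seen) -> (((on <-> (not on)) -> open) and ((not (on <-> (not on))) -> open))))) and (seen -> ((seen -> ((on -> open) and ((not on) -> open))) and ((not seen) -> (((on <-> (not on)) -> open) and ((not (on <-> (not on))) -> open))))))) and (seen -> ((seen -> ((on -> open) and ((not on) -> open))) and ((not seen) -> (((on <-> (not on)) -> open) and ((not (on <-> (not on))) -> open)))))
  WP_3: ((not seen) -> ((seen or on) and ((not seen) -> ((seen or on) and ((not seen) -> ((seen or on) and seen and (seen -> ((on -> open) and ((not on) -> open))) and ((not seen) -> (((on <-> (not on)) -> open) and ((not (on <-> (not on))) -> open))))) and (seen -> ((seen -> ((on -> open) and ((not on) -> open))) and ((not seen) -> (((on <-> (not on)) -> open) and ((not (on <-> (not on))) -> open))))))) and (seen -> ((seen -> ((on -> open) and ((not on) -> open))) and ((not seen) -> (((on <-> (not on)) -> open) and ((not (on <-> (not on))) -> open))))))) and (seen -> ((seen -> ((on -> open) and ((not on) -> open))) and ((not seen) -> (((on <-> (not on)) -> open) and ((not (on <-> (not on))) -> open)))))
  WP_4: ((not seen) -> ((seen or on) and ((not seen) -> ((seen or on) and ((not seen) -> ((seen or on) and ((not seen) -> ((seen or on) and seen and (seen -> ((on -> open) and ((not on) -> open))) and ((not seen) -> (((on <-> (not on)) -> open) and ((not (on <-> (not on))) -> open))))) and (seen -> ((seen -> ((on -> open) and ((not on) -> open))) and ((not seen) -> (((on <-> (not on)) -> open) and ((not (on <-> (not on))) -> open))))))) and (seen -> ((seen -> ((on -> open) and ((not on) -> open))) and ((not seen) -> (((on <-> (not on)) -> open) and ((not (on <-> (not on))) -> open))))))) and (seen -> ((seen -> ((on -> open) and ((not on) -> open))) and ((not seen) -> (((on <-> (not on)) -> open) and ((not (on <-> (not on))) -> open))))))) and (seen -> ((seen -> ((on -> open) and ((not on) -> open))) and ((not seen) -> (((on <-> (not on)) -> open) and ((not (on <-> (not on))) -> open)))))
So before the loop: ((not seen) -> ((seen or on) and ((not seen) -> ((seen or on) and ((not seen) -> ((seen or on) and ((not seen) -> ((seen or on) and seen and (seen -> ((on -> open) and ((not on) -> open))) and ((not seen) -> (((on <-> (not on)) -> open) and ((not (on <-> (not on))) -> open))))) and (seen -> ((seen -> ((on -> open) and ((not on) -> open))) and ((not seen) -> (((on <-> (not on)) -> open) and ((not (on <-> (not on))) -> open))))))) and (seen -> ((seen -> ((on -> open) and ((not on) -> open))) and ((not seen) -> (((on <-> (not on)) -> open) and ((not (on <-> (not on))) -> open))))))) and (seen -> ((seen -> ((on -> open) and ((not on) -> open))) and ((not seen) -> (((on <-> (not on)) -> open) and ((not (on <-> (not on))) -> open))))))) and (seen -> ((seen -> ((on -> open) and ((not on) -> open))) and ((not seen) -> (((on <-> (not on)) -> open) and ((not (on <-> (not on))) -> open)))))
Answer: WP = ((not seen) -> ((seen or on) and ((not seen) -> ((seen or on) and ((not seen) -> ((seen or on) and ((not seen) -> ((seen or on) and seen and (seen -> ((on -> open) and ((not on) -> open))) and ((not seen) -> (((on <-> (not on)) -> open) and ((not (on <-> (not on))) -> open))))) and (seen -> ((seen -> ((on -> open) and ((not on) -> open))) and ((not seen) -> (((on <-> (not on)) -> open) and ((not (on <-> (not on))) -> open))))))) and (seen -> ((seen -> ((on -> open) and ((not on) -> open))) and ((not seen) -> (((on <-> (not on)) -> open) and ((not (on <-> (not on))) -> open))))))) and (seen -> ((seen -> ((on -> open) and ((not on) -> open))) and ((not seen) -> (((on <-> (not on)) -> open) and ((not (on <-> (not on))) -> open))))))) and (seen -> ((seen -> ((on -> open) and ((not on) -> open))) and ((not seen) -> (((on <-> (not on)) -> open) and ((not (on <-> (not on))) -> open)))))


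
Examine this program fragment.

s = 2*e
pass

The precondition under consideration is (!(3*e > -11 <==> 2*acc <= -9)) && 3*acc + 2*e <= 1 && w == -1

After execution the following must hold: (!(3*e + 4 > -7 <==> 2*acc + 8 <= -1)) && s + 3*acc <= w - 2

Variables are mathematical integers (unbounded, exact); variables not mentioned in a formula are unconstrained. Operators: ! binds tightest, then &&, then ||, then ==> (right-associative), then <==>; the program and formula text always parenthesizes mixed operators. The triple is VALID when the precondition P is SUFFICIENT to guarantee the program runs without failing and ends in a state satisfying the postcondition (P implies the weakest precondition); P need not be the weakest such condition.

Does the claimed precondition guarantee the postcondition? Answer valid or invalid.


Working backward. After the program, the postcondition (!(3*e + 4 > -7 <==> 2*acc + 8 <= -1)) && s + 3*acc <= w - 2 must hold; in canonical form it is (!(3*e > -11 <==> 2*acc <= -9)) && 3*acc + s <= w - 2.
Before skip: (!(3*e > -11 <==> 2*acc <= -9)) && 3*acc + s <= w - 2
Before s := 2*e: (!(3*e > -11 <==> 2*acc <= -9)) && 3*acc + 2*e <= w - 2
The weakest precondition is (!(3*e > -11 <==> 2*acc <= -9)) && 3*acc + 2*e <= w - 2.
Check whether (!(3*e > -11 <==> 2*acc <= -9)) && 3*acc + 2*e <= 1 && w == -1 implies it.
Countermodel: at the initial state acc = 0, e = 0, w = -1, the precondition holds but the weakest precondition fails.
Answer: invalid


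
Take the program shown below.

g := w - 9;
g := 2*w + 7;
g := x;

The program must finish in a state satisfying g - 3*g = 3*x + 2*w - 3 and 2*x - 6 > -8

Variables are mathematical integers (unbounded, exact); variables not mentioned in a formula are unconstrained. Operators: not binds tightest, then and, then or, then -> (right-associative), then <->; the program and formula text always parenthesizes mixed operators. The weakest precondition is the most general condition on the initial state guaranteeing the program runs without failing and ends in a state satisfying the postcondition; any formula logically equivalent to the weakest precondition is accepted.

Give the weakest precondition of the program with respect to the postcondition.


Working backward. After the program, the postcondition g - 3*g = 3*x + 2*w - 3 and 2*x - 6 > -8 must hold; in canonical form it is 2*g + 2*w + 3*x = 3 and 2*x > -2.
Before g := x: 2*w + 5*x = 3 and 2*x > -2
Before g := 2*w + 7: 2*w + 5*x = 3 and 2*x > -2
Before g := w - 9: 2*w + 5*x = 3 and 2*x > -2
Answer: WP = 2*w + 5*x = 3 and 2*x > -2


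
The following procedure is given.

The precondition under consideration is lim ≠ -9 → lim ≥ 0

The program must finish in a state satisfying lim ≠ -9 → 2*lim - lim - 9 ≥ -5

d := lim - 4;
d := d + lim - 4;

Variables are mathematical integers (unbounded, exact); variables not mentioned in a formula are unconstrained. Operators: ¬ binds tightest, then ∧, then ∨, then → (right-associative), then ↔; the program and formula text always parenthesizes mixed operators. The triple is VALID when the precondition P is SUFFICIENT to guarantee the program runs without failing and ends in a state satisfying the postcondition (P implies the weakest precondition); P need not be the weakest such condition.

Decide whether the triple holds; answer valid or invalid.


Working backward. After the program, the postcondition lim ≠ -9 → 2*lim - lim - 9 ≥ -5 must hold; in canonical form it is lim ≠ -9 → lim ≥ 4.
Before d := d + lim - 4: lim ≠ -9 → lim ≥ 4
Before d := lim - 4: lim ≠ -9 → lim ≥ 4
The weakest precondition is lim ≠ -9 → lim ≥ 4.
Check whether lim ≠ -9 → lim ≥ 0 implies it.
Countermodel: at the initial state lim = 0, the precondition holds but the weakest precondition fails.
Answer: invalid


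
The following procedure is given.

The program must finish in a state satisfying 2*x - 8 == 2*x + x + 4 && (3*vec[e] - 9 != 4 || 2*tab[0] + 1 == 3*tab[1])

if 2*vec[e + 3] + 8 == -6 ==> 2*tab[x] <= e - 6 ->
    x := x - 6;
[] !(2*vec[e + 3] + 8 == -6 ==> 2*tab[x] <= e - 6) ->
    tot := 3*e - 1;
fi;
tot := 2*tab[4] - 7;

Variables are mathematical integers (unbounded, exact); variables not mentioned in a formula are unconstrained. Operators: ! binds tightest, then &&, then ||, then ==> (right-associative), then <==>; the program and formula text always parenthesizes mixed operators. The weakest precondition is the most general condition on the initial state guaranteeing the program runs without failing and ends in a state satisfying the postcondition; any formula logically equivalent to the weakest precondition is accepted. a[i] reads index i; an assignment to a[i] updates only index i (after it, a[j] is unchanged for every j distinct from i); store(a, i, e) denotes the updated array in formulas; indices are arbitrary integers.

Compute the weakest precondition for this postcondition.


Working backward. After the program, the postcondition 2*x - 8 == 2*x + x + 4 && (3*vec[e] - 9 != 4 || 2*tab[0] + 1 == 3*tab[1]) must hold; in canonical form it is x == -12 && (3*vec[e] != 13 || 2*tab[0] == 3*tab[1] - 1).
Before tot := 2*tab[4] - 7: x == -12 && (3*vec[e] != 13 || 2*tab[0] == 3*tab[1] - 1)
Then branch requires x == -6 && (3*vec[e] != 13 || 2*tab[0] == 3*tab[1] - 1); else branch requires x == -12 && (3*vec[e] != 13 || 2*tab[0] == 3*tab[1] - 1).
Before the if: ((2*vec[e + 3] == -14 ==> 2*tab[x] <= e - 6) ==> (x == -6 && (3*vec[e] != 13 || 2*tab[0] == 3*tab[1] - 1))) && ((!(2*vec[e + 3] == -14 ==> 2*tab[x] <= e - 6)) ==> (x == -12 && (3*vec[e] != 13 || 2*tab[0] == 3*tab[1] - 1)))
Answer: WP = ((2*vec[e + 3] == -14 ==> 2*tab[x] <= e - 6) ==> (x == -6 && (3*vec[e] != 13 || 2*tab[0] == 3*tab[1] - 1))) && ((!(2*vec[e + 3] == -14 ==> 2*tab[x] <= e - 6)) ==> (x == -12 && (3*vec[e] != 13 || 2*tab[0] == 3*tab[1] - 1)))


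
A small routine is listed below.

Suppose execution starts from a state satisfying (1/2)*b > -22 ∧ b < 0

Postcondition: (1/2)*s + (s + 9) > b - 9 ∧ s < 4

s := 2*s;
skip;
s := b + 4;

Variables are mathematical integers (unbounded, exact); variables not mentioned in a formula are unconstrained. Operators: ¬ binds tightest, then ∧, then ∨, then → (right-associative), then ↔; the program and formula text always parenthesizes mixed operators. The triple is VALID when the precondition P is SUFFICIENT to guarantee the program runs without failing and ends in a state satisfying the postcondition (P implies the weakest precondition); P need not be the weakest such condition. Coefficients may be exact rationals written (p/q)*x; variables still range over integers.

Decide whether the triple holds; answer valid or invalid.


Working backward. After the program, the postcondition (1/2)*s + (s + 9) > b - 9 ∧ s < 4 must hold; in canonical form it is (3/2)*s > b - 18 ∧ s < 4.
Before s := b + 4: (1/2)*b > -24 ∧ b < 0
Before skip: (1/2)*b > -24 ∧ b < 0
Before s := 2*s: (1/2)*b > -24 ∧ b < 0
The weakest precondition is (1/2)*b > -24 ∧ b < 0.
Check whether (1/2)*b > -22 ∧ b < 0 implies it.
Every state satisfying the precondition satisfies the weakest precondition: the implication holds.
Answer: valid


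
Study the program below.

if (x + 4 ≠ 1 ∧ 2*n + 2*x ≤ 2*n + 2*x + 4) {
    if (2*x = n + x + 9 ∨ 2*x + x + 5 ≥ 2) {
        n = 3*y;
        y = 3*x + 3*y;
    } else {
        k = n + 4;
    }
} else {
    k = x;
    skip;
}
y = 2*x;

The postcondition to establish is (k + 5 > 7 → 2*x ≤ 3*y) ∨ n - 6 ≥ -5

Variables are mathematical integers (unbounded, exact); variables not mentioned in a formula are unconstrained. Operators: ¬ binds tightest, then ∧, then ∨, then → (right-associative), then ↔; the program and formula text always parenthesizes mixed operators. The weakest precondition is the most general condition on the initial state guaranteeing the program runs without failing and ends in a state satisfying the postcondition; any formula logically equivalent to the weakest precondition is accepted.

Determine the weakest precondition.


Working backward. After the program, the postcondition (k + 5 > 7 → 2*x ≤ 3*y) ∨ n - 6 ≥ -5 must hold; in canonical form it is (k > 2 → 2*x ≤ 3*y) ∨ n ≥ 1.
Before y := 2*x: (k > 2 → 4*x ≥ 0) ∨ n ≥ 1
Then branch requires ((x = n + 9 ∨ 3*x ≥ -3) → ((k > 2 → 4*x ≥ 0) ∨ 3*y ≥ 1)) ∧ ((¬(x = n + 9 ∨ 3*x ≥ -3)) → ((n > -2 → 4*x ≥ 0) ∨ n ≥ 1)); else branch requires (x > 2 → 4*x ≥ 0) ∨ n ≥ 1.
Before the if: (x ≠ -3 → (((x = n + 9 ∨ 3*x ≥ -3) → ((k > 2 → 4*x ≥ 0) ∨ 3*y ≥ 1)) ∧ ((¬(x = n + 9 ∨ 3*x ≥ -3)) → ((n > -2 → 4*x ≥ 0) ∨ n ≥ 1)))) ∧ ((¬(x ≠ -3)) → ((x > 2 → 4*x ≥ 0) ∨ n ≥ 1))
Answer: WP = (x ≠ -3 → (((x = n + 9 ∨ 3*x ≥ -3) → ((k > 2 → 4*x ≥ 0) ∨ 3*y ≥ 1)) ∧ ((¬(x = n + 9 ∨ 3*x ≥ -3)) → ((n > -2 → 4*x ≥ 0) ∨ n ≥ 1)))) ∧ ((¬(x ≠ -3)) → ((x > 2 → 4*x ≥ 0) ∨ n ≥ 1))


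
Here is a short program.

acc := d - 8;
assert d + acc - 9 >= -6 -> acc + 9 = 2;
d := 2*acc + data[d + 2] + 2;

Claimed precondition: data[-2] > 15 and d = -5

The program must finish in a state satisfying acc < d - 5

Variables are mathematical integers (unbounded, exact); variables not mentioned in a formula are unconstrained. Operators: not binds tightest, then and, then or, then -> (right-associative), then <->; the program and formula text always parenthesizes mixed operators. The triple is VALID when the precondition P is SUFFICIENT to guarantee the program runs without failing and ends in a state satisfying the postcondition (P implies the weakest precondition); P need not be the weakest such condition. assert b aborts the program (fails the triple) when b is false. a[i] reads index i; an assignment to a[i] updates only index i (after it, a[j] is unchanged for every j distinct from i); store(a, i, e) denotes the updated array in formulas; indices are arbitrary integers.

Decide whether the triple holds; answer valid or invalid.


Working backward. After the program, acc < d - 5 must hold.
Before d := 2*acc + data[d + 2] + 2: data[d + 2] + acc > 3
Before assert d + acc - 9 >= -6 -> acc + 9 = 2: (acc + d >= 3 -> acc = -7) and data[d + 2] + acc > 3
Before acc := d - 8: (2*d >= 11 -> d = 1) and data[d + 2] + d > 11
The weakest precondition is (2*d >= 11 -> d = 1) and data[d + 2] + d > 11.
Check whether data[-2] > 15 and d = -5 implies it.
Countermodel: at the initial state d = -5, data = {[-3] = 0, [-2] = 16, elsewhere 0}, the precondition holds but the weakest precondition fails.
Answer: invalid


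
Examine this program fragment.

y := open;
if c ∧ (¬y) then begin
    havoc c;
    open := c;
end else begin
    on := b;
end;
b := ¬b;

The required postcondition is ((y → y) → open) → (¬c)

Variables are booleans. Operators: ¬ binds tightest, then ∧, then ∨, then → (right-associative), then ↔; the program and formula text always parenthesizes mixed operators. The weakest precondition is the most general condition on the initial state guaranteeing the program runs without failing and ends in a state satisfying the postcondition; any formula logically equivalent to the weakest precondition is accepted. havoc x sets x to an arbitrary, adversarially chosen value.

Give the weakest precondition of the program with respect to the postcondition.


Working backward. After the program, the postcondition ((y → y) → open) → (¬c) must hold; in canonical form it is open → (¬c).
Before b := ¬b: open → (¬c)
Then branch requires false; else branch requires open → (¬c).
Before the if: (¬(c ∧ (¬y))) ∧ ((¬(c ∧ (¬y))) → (open → (¬c)))
Before y := open: (¬(c ∧ (¬open))) ∧ ((¬(c ∧ (¬open))) → (open → (¬c)))
Answer: WP = (¬(c ∧ (¬open))) ∧ ((¬(c ∧ (¬open))) → (open → (¬c)))


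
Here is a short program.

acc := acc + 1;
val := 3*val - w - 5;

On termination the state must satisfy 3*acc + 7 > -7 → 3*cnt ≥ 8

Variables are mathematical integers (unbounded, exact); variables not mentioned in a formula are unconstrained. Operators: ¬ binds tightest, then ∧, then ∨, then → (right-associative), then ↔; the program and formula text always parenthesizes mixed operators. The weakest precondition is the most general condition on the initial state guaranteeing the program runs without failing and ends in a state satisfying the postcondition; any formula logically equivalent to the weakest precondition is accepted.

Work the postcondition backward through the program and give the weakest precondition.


Working backward. After the program, the postcondition 3*acc + 7 > -7 → 3*cnt ≥ 8 must hold; in canonical form it is 3*acc > -14 → 3*cnt ≥ 8.
Before val := 3*val - w - 5: 3*acc > -14 → 3*cnt ≥ 8
Before acc := acc + 1: 3*acc > -17 → 3*cnt ≥ 8
Answer: WP = 3*acc > -17 → 3*cnt ≥ 8


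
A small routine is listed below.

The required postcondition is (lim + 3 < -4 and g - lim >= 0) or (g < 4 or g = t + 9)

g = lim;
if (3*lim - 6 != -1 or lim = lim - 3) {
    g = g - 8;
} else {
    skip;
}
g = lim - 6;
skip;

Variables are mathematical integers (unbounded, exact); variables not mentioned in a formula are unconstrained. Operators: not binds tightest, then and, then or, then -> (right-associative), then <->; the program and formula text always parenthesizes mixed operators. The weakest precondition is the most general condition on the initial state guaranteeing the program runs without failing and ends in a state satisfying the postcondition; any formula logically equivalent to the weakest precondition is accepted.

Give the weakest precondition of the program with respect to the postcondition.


Working backward. After the program, the postcondition (lim + 3 < -4 and g - lim >= 0) or (g < 4 or g = t + 9) must hold; in canonical form it is (lim < -7 and g >= lim) or g < 4 or g = t + 9.
Before skip: (lim < -7 and g >= lim) or g < 4 or g = t + 9
Before g := lim - 6: lim < 10 or lim = t + 15
Then branch requires lim < 10 or lim = t + 15; else branch requires lim < 10 or lim = t + 15.
Before the if: (3*lim != 5 -> (lim < 10 or lim = t + 15)) and ((not (3*lim != 5)) -> (lim < 10 or lim = t + 15))
Before g := lim: (3*lim != 5 -> (lim < 10 or lim = t + 15)) and ((not (3*lim != 5)) -> (lim < 10 or lim = t + 15))
Answer: WP = (3*lim != 5 -> (lim < 10 or lim = t + 15)) and ((not (3*lim != 5)) -> (lim < 10 or lim = t + 15))


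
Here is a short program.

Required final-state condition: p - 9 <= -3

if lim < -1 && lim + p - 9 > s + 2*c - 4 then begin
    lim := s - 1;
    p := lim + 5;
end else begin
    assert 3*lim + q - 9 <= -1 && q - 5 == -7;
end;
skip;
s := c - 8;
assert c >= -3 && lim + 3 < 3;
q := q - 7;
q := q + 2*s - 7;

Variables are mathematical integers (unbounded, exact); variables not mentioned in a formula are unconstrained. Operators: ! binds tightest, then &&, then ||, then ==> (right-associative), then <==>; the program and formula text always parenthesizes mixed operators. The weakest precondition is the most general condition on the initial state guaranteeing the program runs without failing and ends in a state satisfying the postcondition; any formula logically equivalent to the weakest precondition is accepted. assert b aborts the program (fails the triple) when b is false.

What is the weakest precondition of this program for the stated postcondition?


Working backward. After the program, the postcondition p - 9 <= -3 must hold; in canonical form it is p <= 6.
Before q := q + 2*s - 7: p <= 6
Before q := q - 7: p <= 6
Before assert c >= -3 && lim + 3 < 3: c >= -3 && lim < 0 && p <= 6
Before s := c - 8: c >= -3 && lim < 0 && p <= 6
Before skip: c >= -3 && lim < 0 && p <= 6
Then branch requires c >= -3 && s < 1 && s <= 2; else branch requires 3*lim + q <= 8 && q == -2 && c >= -3 && lim < 0 && p <= 6.
Before the if: ((lim < -1 && lim + p > 2*c + s + 5) ==> (c >= -3 && s < 1 && s <= 2)) && ((!(lim < -1 && lim + p > 2*c + s + 5)) ==> (3*lim + q <= 8 && q == -2 && c >= -3 && lim < 0 && p <= 6))
Answer: WP = ((lim < -1 && lim + p > 2*c + s + 5) ==> (c >= -3 && s < 1 && s <= 2)) && ((!(lim < -1 && lim + p > 2*c + s + 5)) ==> (3*lim + q <= 8 && q == -2 && c >= -3 && lim < 0 && p <= 6))


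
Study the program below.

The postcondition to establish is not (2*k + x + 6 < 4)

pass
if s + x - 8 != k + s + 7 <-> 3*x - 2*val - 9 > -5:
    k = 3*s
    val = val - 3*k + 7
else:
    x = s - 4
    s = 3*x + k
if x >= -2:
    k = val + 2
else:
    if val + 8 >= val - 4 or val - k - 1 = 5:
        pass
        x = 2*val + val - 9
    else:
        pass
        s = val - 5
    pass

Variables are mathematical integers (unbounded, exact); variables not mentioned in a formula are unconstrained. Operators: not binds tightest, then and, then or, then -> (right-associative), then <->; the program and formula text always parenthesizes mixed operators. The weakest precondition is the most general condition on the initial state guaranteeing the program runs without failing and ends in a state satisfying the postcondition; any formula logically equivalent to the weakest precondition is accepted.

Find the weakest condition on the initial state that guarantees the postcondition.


Working backward. After the program, the postcondition not (2*k + x + 6 < 4) must hold; in canonical form it is not (2*k + x < -2).
Then branch requires not (2*val + x < -6); else branch requires not (2*k + 3*val < 7).
Before the if: (x >= -2 -> (not (2*val + x < -6))) and ((not (x >= -2)) -> (not (2*k + 3*val < 7)))
Then branch requires (x >= -2 -> (not (2*val + x < 18*s - 20))) and ((not (x >= -2)) -> (not (3*val < 21*s - 14))); else branch requires (s >= 2 -> (not (s + 2*val < -2))) and ((not (s >= 2)) -> (not (2*k + 3*val < 7))).
Before the if: ((x != k + 15 <-> 3*x > 2*val + 4) -> ((x >= -2 -> (not (2*val + x < 18*s - 20))) and ((not (x >= -2)) -> (not (3*val < 21*s - 14))))) and ((not (x != k + 15 <-> 3*x > 2*val + 4)) -> ((s >= 2 -> (not (s + 2*val < -2))) and ((not (s >= 2)) -> (not (2*k + 3*val < 7)))))
Before skip: ((x != k + 15 <-> 3*x > 2*val + 4) -> ((x >= -2 -> (not (2*val + x < 18*s - 20))) and ((not (x >= -2)) -> (not (3*val < 21*s - 14))))) and ((not (x != k + 15 <-> 3*x > 2*val + 4)) -> ((s >= 2 -> (not (s + 2*val < -2))) and ((not (s >= 2)) -> (not (2*k + 3*val < 7)))))
Answer: WP = ((x != k + 15 <-> 3*x > 2*val + 4) -> ((x >= -2 -> (not (2*val + x < 18*s - 20))) and ((not (x >= -2)) -> (not (3*val < 21*s - 14))))) and ((not (x != k + 15 <-> 3*x > 2*val + 4)) -> ((s >= 2 -> (not (s + 2*val < -2))) and ((not (s >= 2)) -> (not (2*k + 3*val < 7)))))


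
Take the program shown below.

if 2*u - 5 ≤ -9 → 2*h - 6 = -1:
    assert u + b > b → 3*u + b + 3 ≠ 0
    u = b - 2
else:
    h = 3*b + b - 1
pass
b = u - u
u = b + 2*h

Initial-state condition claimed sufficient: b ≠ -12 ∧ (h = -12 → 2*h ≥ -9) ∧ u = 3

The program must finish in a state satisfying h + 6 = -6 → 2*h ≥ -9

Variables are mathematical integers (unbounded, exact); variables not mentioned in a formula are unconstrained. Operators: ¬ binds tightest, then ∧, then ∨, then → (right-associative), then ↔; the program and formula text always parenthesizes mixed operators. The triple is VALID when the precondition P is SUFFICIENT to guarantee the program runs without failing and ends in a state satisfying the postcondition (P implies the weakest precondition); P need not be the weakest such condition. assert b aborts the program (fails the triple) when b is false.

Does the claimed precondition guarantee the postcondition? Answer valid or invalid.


Working backward. After the program, the postcondition h + 6 = -6 → 2*h ≥ -9 must hold; in canonical form it is h = -12 → 2*h ≥ -9.
Before u := b + 2*h: h = -12 → 2*h ≥ -9
Before b := u - u: h = -12 → 2*h ≥ -9
Before skip: h = -12 → 2*h ≥ -9
Then branch requires (u > 0 → b + 3*u ≠ -3) ∧ (h = -12 → 2*h ≥ -9); else branch requires 4*b = -11 → 8*b ≥ -7.
Before the if: ((2*u ≤ -4 → 2*h = 5) → ((u > 0 → b + 3*u ≠ -3) ∧ (h = -12 → 2*h ≥ -9))) ∧ ((¬(2*u ≤ -4 → 2*h = 5)) → (4*b = -11 → 8*b ≥ -7))
The weakest precondition is ((2*u ≤ -4 → 2*h = 5) → ((u > 0 → b + 3*u ≠ -3) ∧ (h = -12 → 2*h ≥ -9))) ∧ ((¬(2*u ≤ -4 → 2*h = 5)) → (4*b = -11 → 8*b ≥ -7)).
Check whether b ≠ -12 ∧ (h = -12 → 2*h ≥ -9) ∧ u = 3 implies it.
Every state satisfying the precondition satisfies the weakest precondition: the implication holds.
Answer: valid


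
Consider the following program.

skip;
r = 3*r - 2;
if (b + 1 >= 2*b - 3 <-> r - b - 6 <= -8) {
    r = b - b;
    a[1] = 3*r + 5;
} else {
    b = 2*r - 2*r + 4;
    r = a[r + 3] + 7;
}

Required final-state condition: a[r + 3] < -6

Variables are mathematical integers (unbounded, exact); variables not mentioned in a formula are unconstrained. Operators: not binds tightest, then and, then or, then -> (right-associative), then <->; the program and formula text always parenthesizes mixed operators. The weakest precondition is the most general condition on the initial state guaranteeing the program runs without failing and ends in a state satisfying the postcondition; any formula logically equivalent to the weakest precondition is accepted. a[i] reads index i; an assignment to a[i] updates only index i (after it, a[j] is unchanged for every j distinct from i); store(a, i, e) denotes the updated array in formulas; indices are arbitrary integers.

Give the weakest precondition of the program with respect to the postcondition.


Working backward. After the program, a[r + 3] < -6 must hold.
Then branch requires a[3] < -6; else branch requires a[a[r + 3] + 10] < -6.
Before the if: ((b <= 4 <-> r <= b - 2) -> a[3] < -6) and ((not (b <= 4 <-> r <= b - 2)) -> a[a[r + 3] + 10] < -6)
Before r := 3*r - 2: ((b <= 4 <-> 3*r <= b) -> a[3] < -6) and ((not (b <= 4 <-> 3*r <= b)) -> a[a[3*r + 1] + 10] < -6)
Before skip: ((b <= 4 <-> 3*r <= b) -> a[3] < -6) and ((not (b <= 4 <-> 3*r <= b)) -> a[a[3*r + 1] + 10] < -6)
Answer: WP = ((b <= 4 <-> 3*r <= b) -> a[3] < -6) and ((not (b <= 4 <-> 3*r <= b)) -> a[a[3*r + 1] + 10] < -6)


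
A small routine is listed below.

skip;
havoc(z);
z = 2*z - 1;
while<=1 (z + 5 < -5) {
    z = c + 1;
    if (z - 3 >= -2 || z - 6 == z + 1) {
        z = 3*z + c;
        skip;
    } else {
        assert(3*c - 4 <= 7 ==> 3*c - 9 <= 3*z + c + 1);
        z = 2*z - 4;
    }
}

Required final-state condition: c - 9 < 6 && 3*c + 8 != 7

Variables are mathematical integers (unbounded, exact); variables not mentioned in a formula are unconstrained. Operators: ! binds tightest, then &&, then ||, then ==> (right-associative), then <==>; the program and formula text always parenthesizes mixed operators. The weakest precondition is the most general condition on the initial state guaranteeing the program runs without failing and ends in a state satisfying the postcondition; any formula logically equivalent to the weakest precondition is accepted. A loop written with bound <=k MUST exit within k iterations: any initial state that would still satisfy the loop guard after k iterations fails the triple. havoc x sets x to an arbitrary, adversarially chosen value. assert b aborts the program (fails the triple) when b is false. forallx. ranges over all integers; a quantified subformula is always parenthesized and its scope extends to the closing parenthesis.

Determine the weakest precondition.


Working backward. After the program, the postcondition c - 9 < 6 && 3*c + 8 != 7 must hold; in canonical form it is c < 15 && 3*c != -1.
Before the loop (bound <=1), unroll the exhaustion recursion (WP_0 = exit-now case; WP_j = one more guarded iteration, up to j = 1):
  WP_0: (!(z < -10)) && c < 15 && 3*c != -1
  WP_1: (z < -10 ==> ((c >= 0 ==> ((!(4*c < -13)) && c < 15 && 3*c != -1)) && ((!(c >= 0)) ==> ((3*c <= 11 ==> c >= -13) && (!(2*c < -8)) && c < 15 && 3*c != -1)))) && ((!(z < -10)) ==> (c < 15 && 3*c != -1))
So before the loop: (z < -10 ==> ((c >= 0 ==> ((!(4*c < -13)) && c < 15 && 3*c != -1)) && ((!(c >= 0)) ==> ((3*c <= 11 ==> c >= -13) && (!(2*c < -8)) && c < 15 && 3*c != -1)))) && ((!(z < -10)) ==> (c < 15 && 3*c != -1))
Before z := 2*z - 1: (2*z < -9 ==> ((c >= 0 ==> ((!(4*c < -13)) && c < 15 && 3*c != -1)) && ((!(c >= 0)) ==> ((3*c <= 11 ==> c >= -13) && (!(2*c < -8)) && c < 15 && 3*c != -1)))) && ((!(2*z < -9)) ==> (c < 15 && 3*c != -1))
Before havoc z: forall z_1. ((2*z_1 < -9 ==> ((c >= 0 ==> ((!(4*c < -13)) && c < 15 && 3*c != -1)) && ((!(c >= 0)) ==> ((3*c <= 11 ==> c >= -13) && (!(2*c < -8)) && c < 15 && 3*c != -1)))) && ((!(2*z_1 < -9)) ==> (c < 15 && 3*c != -1)))
Before skip: forall z_1. ((2*z_1 < -9 ==> ((c >= 0 ==> ((!(4*c < -13)) && c < 15 && 3*c != -1)) && ((!(c >= 0)) ==> ((3*c <= 11 ==> c >= -13) && (!(2*c < -8)) && c < 15 && 3*c != -1)))) && ((!(2*z_1 < -9)) ==> (c < 15 && 3*c != -1)))
Answer: WP = forall z_1. ((2*z_1 < -9 ==> ((c >= 0 ==> ((!(4*c < -13)) && c < 15 && 3*c != -1)) && ((!(c >= 0)) ==> ((3*c <= 11 ==> c >= -13) && (!(2*c < -8)) && c < 15 && 3*c != -1)))) && ((!(2*z_1 < -9)) ==> (c < 15 && 3*c != -1)))


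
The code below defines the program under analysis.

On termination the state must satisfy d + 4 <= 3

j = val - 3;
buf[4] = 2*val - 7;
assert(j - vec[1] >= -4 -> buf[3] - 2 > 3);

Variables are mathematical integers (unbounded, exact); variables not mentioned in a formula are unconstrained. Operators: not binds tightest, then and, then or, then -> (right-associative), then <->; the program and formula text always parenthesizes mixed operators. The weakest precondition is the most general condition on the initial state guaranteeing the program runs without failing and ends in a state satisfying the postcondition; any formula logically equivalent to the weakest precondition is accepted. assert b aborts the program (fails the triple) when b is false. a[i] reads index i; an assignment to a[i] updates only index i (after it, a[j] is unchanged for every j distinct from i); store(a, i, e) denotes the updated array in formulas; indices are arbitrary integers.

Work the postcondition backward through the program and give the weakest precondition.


Working backward. After the program, the postcondition d + 4 <= 3 must hold; in canonical form it is d <= -1.
Before assert j - vec[1] >= -4 -> buf[3] - 2 > 3: (j >= vec[1] - 4 -> buf[3] > 5) and d <= -1
Before buf[4] := 2*val - 7: (j >= vec[1] - 4 -> buf[3] > 5) and d <= -1
Before j := val - 3: (val >= vec[1] - 1 -> buf[3] > 5) and d <= -1
Answer: WP = (val >= vec[1] - 1 -> buf[3] > 5) and d <= -1


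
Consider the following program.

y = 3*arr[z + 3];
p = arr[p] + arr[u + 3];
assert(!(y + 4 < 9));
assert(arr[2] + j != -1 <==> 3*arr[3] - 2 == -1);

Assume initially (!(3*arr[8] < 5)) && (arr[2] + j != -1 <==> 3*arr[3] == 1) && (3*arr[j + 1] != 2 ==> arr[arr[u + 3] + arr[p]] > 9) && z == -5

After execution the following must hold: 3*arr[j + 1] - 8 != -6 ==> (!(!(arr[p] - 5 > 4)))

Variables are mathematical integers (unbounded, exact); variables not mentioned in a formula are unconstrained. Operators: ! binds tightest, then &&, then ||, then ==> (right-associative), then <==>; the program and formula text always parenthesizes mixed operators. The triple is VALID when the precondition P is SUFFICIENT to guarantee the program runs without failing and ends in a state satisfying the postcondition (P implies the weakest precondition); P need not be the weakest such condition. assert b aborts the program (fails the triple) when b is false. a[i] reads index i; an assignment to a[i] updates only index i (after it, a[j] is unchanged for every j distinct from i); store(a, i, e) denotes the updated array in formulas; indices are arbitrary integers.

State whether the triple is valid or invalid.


Working backward. After the program, the postcondition 3*arr[j + 1] - 8 != -6 ==> (!(!(arr[p] - 5 > 4))) must hold; in canonical form it is 3*arr[j + 1] != 2 ==> arr[p] > 9.
Before assert arr[2] + j != -1 <==> 3*arr[3] - 2 == -1: (arr[2] + j != -1 <==> 3*arr[3] == 1) && (3*arr[j + 1] != 2 ==> arr[p] > 9)
Before assert !(y + 4 < 9): (!(y < 5)) && (arr[2] + j != -1 <==> 3*arr[3] == 1) && (3*arr[j + 1] != 2 ==> arr[p] > 9)
Before p := arr[p] + arr[u + 3]: (!(y < 5)) && (arr[2] + j != -1 <==> 3*arr[3] == 1) && (3*arr[j + 1] != 2 ==> arr[arr[u + 3] + arr[p]] > 9)
Before y := 3*arr[z + 3]: (!(3*arr[z + 3] < 5)) && (arr[2] + j != -1 <==> 3*arr[3] == 1) && (3*arr[j + 1] != 2 ==> arr[arr[u + 3] + arr[p]] > 9)
The weakest precondition is (!(3*arr[z + 3] < 5)) && (arr[2] + j != -1 <==> 3*arr[3] == 1) && (3*arr[j + 1] != 2 ==> arr[arr[u + 3] + arr[p]] > 9).
Check whether (!(3*arr[8] < 5)) && (arr[2] + j != -1 <==> 3*arr[3] == 1) && (3*arr[j + 1] != 2 ==> arr[arr[u + 3] + arr[p]] > 9) && z == -5 implies it.
Countermodel: at the initial state arr = {[-2] = -15215, [2] = -15215, [3] = 0, [4] = 17422, [8] = 2, [15215] = -15215, [17422] = 10, elsewhere -15215}, j = 15214, p = 3, u = 1, z = -5, the precondition holds but the weakest precondition fails.
Answer: invalid


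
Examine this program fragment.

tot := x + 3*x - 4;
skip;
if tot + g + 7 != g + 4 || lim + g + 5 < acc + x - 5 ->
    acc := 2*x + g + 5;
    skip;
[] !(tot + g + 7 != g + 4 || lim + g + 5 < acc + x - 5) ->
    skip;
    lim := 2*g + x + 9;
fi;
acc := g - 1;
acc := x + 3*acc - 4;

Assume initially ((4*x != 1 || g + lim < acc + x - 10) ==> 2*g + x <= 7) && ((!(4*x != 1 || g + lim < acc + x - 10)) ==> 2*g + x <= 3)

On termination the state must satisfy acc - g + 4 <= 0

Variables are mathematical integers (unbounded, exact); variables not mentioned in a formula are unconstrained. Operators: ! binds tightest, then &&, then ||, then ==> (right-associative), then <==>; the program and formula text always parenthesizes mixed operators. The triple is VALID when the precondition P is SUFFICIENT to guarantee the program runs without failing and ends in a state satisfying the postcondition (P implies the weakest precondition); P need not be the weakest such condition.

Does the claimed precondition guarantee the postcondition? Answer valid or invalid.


Working backward. After the program, the postcondition acc - g + 4 <= 0 must hold; in canonical form it is acc <= g - 4.
Before acc := x + 3*acc - 4: 3*acc + x <= g
Before acc := g - 1: 2*g + x <= 3
Then branch requires 2*g + x <= 3; else branch requires 2*g + x <= 3.
Before the if: ((tot != -3 || g + lim < acc + x - 10) ==> 2*g + x <= 3) && ((!(tot != -3 || g + lim < acc + x - 10)) ==> 2*g + x <= 3)
Before skip: ((tot != -3 || g + lim < acc + x - 10) ==> 2*g + x <= 3) && ((!(tot != -3 || g + lim < acc + x - 10)) ==> 2*g + x <= 3)
Before tot := x + 3*x - 4: ((4*x != 1 || g + lim < acc + x - 10) ==> 2*g + x <= 3) && ((!(4*x != 1 || g + lim < acc + x - 10)) ==> 2*g + x <= 3)
The weakest precondition is ((4*x != 1 || g + lim < acc + x - 10) ==> 2*g + x <= 3) && ((!(4*x != 1 || g + lim < acc + x - 10)) ==> 2*g + x <= 3).
Check whether ((4*x != 1 || g + lim < acc + x - 10) ==> 2*g + x <= 7) && ((!(4*x != 1 || g + lim < acc + x - 10)) ==> 2*g + x <= 3) implies it.
Countermodel: at the initial state acc = 0, g = 0, lim = 0, x = 4, the precondition holds but the weakest precondition fails.
Answer: invalid


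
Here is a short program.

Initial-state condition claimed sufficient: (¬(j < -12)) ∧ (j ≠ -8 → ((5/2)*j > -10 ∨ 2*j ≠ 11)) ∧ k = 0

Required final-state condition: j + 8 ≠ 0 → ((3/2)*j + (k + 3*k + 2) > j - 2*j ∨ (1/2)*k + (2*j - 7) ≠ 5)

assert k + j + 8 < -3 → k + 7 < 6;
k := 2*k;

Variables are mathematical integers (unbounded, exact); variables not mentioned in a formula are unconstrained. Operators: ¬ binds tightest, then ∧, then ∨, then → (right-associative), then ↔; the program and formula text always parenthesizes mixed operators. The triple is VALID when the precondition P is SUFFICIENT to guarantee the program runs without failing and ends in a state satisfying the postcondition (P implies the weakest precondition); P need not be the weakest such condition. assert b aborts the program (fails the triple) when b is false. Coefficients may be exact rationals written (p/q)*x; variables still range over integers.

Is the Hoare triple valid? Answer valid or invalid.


Working backward. After the program, the postcondition j + 8 ≠ 0 → ((3/2)*j + (k + 3*k + 2) > j - 2*j ∨ (1/2)*k + (2*j - 7) ≠ 5) must hold; in canonical form it is j ≠ -8 → ((5/2)*j + 4*k > -2 ∨ 2*j + (1/2)*k ≠ 12).
Before k := 2*k: j ≠ -8 → ((5/2)*j + 8*k > -2 ∨ 2*j + k ≠ 12)
Before assert k + j + 8 < -3 → k + 7 < 6: (j + k < -11 → k < -1) ∧ (j ≠ -8 → ((5/2)*j + 8*k > -2 ∨ 2*j + k ≠ 12))
The weakest precondition is (j + k < -11 → k < -1) ∧ (j ≠ -8 → ((5/2)*j + 8*k > -2 ∨ 2*j + k ≠ 12)).
Check whether (¬(j < -12)) ∧ (j ≠ -8 → ((5/2)*j > -10 ∨ 2*j ≠ 11)) ∧ k = 0 implies it.
Countermodel: at the initial state j = -12, k = 0, the precondition holds but the weakest precondition fails.
Answer: invalid
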